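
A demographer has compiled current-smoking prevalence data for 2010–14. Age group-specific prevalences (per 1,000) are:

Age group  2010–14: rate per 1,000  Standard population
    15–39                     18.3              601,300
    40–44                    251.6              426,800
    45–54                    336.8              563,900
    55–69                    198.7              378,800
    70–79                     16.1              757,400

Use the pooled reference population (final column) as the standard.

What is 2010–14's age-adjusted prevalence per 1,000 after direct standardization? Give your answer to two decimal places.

Standard total = 2,728,200; weights = 0.2204, 0.1564, 0.2067, 0.1388, 0.2776.
Standardized rate: 0.2204×18.3 + 0.1564×251.6 + 0.2067×336.8 + 0.1388×198.7 + 0.2776×16.1 = 145.0663 per 1,000.

145.07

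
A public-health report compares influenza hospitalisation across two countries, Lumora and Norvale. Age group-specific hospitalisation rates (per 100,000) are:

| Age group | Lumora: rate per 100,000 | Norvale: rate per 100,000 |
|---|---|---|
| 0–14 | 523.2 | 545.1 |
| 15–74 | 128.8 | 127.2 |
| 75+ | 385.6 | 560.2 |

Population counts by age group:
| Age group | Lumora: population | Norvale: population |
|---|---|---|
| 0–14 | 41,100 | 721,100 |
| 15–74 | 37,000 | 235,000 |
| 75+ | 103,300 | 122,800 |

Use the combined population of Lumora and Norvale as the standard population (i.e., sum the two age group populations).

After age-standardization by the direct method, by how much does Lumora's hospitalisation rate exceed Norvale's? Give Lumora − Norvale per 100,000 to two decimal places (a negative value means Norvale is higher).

Combined standard total = 1,260,300; weights = 0.6048, 0.2158, 0.1794.
Lumora: 0.6048×523.2 + 0.2158×128.8 + 0.1794×385.6 = 413.3943 per 100,000.
Norvale: 0.6048×545.1 + 0.2158×127.2 + 0.1794×560.2 = 457.6171 per 100,000.
Difference = 413.3943 − 457.6171 = -44.2228.

-44.22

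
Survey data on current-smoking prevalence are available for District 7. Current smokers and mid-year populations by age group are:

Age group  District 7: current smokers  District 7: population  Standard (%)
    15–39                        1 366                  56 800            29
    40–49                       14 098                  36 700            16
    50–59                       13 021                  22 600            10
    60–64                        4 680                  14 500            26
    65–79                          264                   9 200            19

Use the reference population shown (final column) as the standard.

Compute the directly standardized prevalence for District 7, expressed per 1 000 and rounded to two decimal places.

Age-specific rates per 1 000 for District 7: 24.049, 384.142, 576.150, 322.759, 28.696.
Standard weights: 0.29, 0.16, 0.10, 0.26, 0.19.
Standardized rate: 0.2900×24.049 + 0.1600×384.142 + 0.1000×576.150 + 0.2600×322.759 + 0.1900×28.696 = 215.4214 per 1 000.

215.42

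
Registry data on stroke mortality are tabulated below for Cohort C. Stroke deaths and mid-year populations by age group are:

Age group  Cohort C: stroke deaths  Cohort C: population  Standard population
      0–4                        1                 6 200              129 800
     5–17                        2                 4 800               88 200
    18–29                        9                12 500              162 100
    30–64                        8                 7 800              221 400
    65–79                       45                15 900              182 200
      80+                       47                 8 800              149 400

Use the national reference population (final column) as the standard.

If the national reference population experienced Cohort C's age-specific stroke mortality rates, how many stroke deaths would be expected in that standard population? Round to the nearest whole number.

1715

Age-specific rates per 100 000 for Cohort C: 16.13, 41.67, 72.00, 102.56, 283.02, 534.09.
Expected stroke deaths = Σ (standard pop × age-specific rate ÷ 100 000)
= 129 800×16.13/100 000 + 88 200×41.67/100 000 + 162 100×72.00/100 000 + 221 400×102.56/100 000 + 182 200×283.02/100 000 + 149 400×534.09/100 000
= 20.94 + 36.75 + 116.71 + 227.08 + 515.66 + 797.93 = 1715.07.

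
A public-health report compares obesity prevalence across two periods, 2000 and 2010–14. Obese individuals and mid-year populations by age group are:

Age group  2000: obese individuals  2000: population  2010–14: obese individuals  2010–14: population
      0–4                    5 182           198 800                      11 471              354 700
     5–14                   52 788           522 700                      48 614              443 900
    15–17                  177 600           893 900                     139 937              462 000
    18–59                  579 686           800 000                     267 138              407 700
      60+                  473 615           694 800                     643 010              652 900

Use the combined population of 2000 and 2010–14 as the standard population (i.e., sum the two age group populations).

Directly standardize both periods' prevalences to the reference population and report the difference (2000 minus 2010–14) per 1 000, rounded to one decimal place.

Age-specific rates per 1 000 for 2000: 26.066, 100.991, 198.680, 724.607, 681.657.
For 2010–14: 32.340, 109.516, 302.894, 655.232, 984.852.
Combined standard total = 5 431 400; weights = 0.1019, 0.1780, 0.2496, 0.2224, 0.2481.
2000: 0.1019×26.066 + 0.1780×100.991 + 0.2496×198.680 + 0.2224×724.607 + 0.2481×681.657 = 400.4884 per 1 000.
2010–14: 0.1019×32.340 + 0.1780×109.516 + 0.2496×302.894 + 0.2224×655.232 + 0.2481×984.852 = 488.4672 per 1 000.
Difference = 400.4884 − 488.4672 = -87.9788.

-88.0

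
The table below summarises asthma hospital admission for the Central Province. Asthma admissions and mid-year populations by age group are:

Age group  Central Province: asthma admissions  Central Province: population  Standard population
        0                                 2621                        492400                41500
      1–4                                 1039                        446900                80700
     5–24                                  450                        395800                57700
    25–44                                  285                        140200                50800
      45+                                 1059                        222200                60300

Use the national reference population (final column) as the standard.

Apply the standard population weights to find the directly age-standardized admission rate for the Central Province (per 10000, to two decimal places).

Age-specific rates per 10000 for the Central Province: 53.23, 23.25, 11.37, 20.33, 47.66.
Standard total = 291000; weights = 0.1426, 0.2773, 0.1983, 0.1746, 0.2072.
Standardized rate: 0.1426×53.23 + 0.2773×23.25 + 0.1983×11.37 + 0.1746×20.33 + 0.2072×47.66 = 29.7174 per 10000.

29.72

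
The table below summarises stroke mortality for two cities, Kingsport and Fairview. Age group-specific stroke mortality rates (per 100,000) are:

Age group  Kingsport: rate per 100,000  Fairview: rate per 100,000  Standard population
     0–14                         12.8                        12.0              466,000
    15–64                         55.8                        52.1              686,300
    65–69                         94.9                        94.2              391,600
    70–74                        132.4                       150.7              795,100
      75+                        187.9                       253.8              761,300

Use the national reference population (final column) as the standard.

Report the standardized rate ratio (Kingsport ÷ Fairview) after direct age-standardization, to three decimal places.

Standard total = 3,100,300; weights = 0.1503, 0.2214, 0.1263, 0.2565, 0.2456.
Kingsport: 0.1503×12.8 + 0.2214×55.8 + 0.1263×94.9 + 0.2565×132.4 + 0.2456×187.9 = 106.3583 per 100,000.
Fairview: 0.1503×12.0 + 0.2214×52.1 + 0.1263×94.2 + 0.2565×150.7 + 0.2456×253.8 = 126.2060 per 100,000.
Ratio = 106.3583 ÷ 126.2060 = 0.84274.

0.843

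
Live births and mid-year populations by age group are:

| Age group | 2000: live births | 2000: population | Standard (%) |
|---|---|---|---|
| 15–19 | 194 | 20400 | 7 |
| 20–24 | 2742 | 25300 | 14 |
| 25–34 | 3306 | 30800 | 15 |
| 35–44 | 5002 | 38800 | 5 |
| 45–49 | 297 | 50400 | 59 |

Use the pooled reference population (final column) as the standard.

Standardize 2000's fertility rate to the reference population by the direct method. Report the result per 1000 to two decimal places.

41.86

Age-specific rates per 1000 for 2000: 9.510, 108.379, 107.338, 128.918, 5.893.
Standard weights: 0.07, 0.14, 0.15, 0.05, 0.59.
Standardized rate: 0.0700×9.510 + 0.1400×108.379 + 0.1500×107.338 + 0.0500×128.918 + 0.5900×5.893 = 41.8621 per 1000.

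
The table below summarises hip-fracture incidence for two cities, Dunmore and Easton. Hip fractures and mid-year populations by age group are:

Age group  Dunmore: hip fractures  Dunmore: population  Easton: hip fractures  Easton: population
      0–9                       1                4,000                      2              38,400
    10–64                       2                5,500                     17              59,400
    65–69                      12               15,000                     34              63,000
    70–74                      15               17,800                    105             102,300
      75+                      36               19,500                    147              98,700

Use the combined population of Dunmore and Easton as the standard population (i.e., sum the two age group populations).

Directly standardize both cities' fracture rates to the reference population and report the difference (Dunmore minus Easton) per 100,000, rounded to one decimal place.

12.7

Age-specific rates per 100,000 for Dunmore: 25.00, 36.36, 80.00, 84.27, 184.62.
For Easton: 5.21, 28.62, 53.97, 102.64, 148.94.
Combined standard total = 423,600; weights = 0.1001, 0.1532, 0.1841, 0.2835, 0.2790.
Dunmore: 0.1001×25.00 + 0.1532×36.36 + 0.1841×80.00 + 0.2835×84.27 + 0.2790×184.62 = 98.2113 per 100,000.
Easton: 0.1001×5.21 + 0.1532×28.62 + 0.1841×53.97 + 0.2835×102.64 + 0.2790×148.94 = 85.5028 per 100,000.
Difference = 98.2113 − 85.5028 = 12.7085.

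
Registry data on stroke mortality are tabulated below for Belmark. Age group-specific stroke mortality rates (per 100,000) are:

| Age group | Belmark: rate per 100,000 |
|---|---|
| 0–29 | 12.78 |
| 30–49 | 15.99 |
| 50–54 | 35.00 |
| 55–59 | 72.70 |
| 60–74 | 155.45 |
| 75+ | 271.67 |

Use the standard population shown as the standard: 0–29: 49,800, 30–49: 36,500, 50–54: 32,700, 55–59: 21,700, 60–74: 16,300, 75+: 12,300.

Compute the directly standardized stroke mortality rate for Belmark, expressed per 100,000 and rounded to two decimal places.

Standard total = 169,300; weights = 0.2942, 0.2156, 0.1931, 0.1282, 0.0963, 0.0727.
Standardized rate: 0.2942×12.78 + 0.2156×15.99 + 0.1931×35.00 + 0.1282×72.70 + 0.0963×155.45 + 0.0727×271.67 = 57.9890 per 100,000.

57.99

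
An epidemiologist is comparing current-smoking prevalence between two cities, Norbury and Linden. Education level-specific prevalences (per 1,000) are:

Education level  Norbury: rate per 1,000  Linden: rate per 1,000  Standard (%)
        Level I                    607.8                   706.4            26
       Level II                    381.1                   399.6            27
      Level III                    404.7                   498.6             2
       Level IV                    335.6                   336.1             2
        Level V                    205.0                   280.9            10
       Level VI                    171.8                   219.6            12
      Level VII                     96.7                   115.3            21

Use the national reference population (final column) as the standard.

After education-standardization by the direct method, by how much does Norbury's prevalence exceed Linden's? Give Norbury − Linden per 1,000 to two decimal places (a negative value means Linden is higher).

Standard weights: 0.26, 0.27, 0.02, 0.02, 0.10, 0.12, 0.21.
Norbury: 0.2600×607.8 + 0.2700×381.1 + 0.0200×404.7 + 0.0200×335.6 + 0.1000×205.0 + 0.1200×171.8 + 0.2100×96.7 = 337.1540 per 1,000.
Linden: 0.2600×706.4 + 0.2700×399.6 + 0.0200×498.6 + 0.0200×336.1 + 0.1000×280.9 + 0.1200×219.6 + 0.2100×115.3 = 386.9050 per 1,000.
Difference = 337.1540 − 386.9050 = -49.7510.

-49.75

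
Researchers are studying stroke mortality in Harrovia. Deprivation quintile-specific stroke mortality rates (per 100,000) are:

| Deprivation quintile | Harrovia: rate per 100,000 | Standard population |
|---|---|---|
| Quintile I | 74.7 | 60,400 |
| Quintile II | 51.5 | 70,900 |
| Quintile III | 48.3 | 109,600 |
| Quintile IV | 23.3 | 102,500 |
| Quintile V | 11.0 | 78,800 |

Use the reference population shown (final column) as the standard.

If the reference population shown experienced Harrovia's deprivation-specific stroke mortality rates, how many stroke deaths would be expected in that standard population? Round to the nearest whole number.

167

Expected stroke deaths = Σ (standard pop × deprivation-specific rate ÷ 100,000)
= 60,400×74.7/100,000 + 70,900×51.5/100,000 + 109,600×48.3/100,000 + 102,500×23.3/100,000 + 78,800×11.0/100,000
= 45.12 + 36.51 + 52.94 + 23.88 + 8.67 = 167.12.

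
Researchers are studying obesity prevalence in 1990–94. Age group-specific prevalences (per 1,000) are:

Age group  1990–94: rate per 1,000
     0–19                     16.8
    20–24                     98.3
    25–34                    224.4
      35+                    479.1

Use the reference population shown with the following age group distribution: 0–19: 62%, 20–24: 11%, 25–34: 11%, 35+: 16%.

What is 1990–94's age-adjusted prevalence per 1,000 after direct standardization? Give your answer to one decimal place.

122.6

Standard weights: 0.62, 0.11, 0.11, 0.16.
Standardized rate: 0.6200×16.8 + 0.1100×98.3 + 0.1100×224.4 + 0.1600×479.1 = 122.5690 per 1,000.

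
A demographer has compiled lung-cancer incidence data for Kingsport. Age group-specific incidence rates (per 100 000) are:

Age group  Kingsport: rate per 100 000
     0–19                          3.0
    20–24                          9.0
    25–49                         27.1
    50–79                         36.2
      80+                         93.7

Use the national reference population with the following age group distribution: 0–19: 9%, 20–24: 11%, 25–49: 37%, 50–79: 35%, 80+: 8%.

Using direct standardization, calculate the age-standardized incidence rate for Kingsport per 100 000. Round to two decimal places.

Standard weights: 0.09, 0.11, 0.37, 0.35, 0.08.
Standardized rate: 0.0900×3.0 + 0.1100×9.0 + 0.3700×27.1 + 0.3500×36.2 + 0.0800×93.7 = 31.4530 per 100 000.

31.45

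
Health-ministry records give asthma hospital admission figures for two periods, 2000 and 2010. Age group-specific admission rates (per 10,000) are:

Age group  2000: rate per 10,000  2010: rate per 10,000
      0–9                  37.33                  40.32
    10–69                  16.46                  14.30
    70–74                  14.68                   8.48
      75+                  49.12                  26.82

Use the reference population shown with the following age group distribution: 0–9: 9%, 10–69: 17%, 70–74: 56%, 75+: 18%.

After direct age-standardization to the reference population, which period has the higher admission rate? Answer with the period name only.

2000

Standard weights: 0.09, 0.17, 0.56, 0.18.
2000: 0.0900×37.33 + 0.1700×16.46 + 0.5600×14.68 + 0.1800×49.12 = 23.2203 per 10,000.
2010: 0.0900×40.32 + 0.1700×14.30 + 0.5600×8.48 + 0.1800×26.82 = 15.6362 per 10,000.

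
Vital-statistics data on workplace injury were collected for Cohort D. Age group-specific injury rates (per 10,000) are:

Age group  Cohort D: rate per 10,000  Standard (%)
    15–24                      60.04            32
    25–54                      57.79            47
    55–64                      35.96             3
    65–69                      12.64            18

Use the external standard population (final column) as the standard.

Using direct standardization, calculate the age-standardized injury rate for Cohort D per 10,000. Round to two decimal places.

Standard weights: 0.32, 0.47, 0.03, 0.18.
Standardized rate: 0.3200×60.04 + 0.4700×57.79 + 0.0300×35.96 + 0.1800×12.64 = 49.7281 per 10,000.

49.73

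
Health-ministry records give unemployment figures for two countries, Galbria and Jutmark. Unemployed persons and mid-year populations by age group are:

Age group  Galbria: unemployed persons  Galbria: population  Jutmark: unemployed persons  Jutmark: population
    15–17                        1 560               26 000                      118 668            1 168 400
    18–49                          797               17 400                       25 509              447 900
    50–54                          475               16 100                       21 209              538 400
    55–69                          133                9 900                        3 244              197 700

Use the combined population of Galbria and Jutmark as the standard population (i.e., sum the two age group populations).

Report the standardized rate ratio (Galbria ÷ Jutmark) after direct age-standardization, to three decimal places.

0.648

Age-specific rates per 1 000 for Galbria: 60.000, 45.805, 29.503, 13.434.
For Jutmark: 101.565, 56.952, 39.393, 16.409.
Combined standard total = 2 421 800; weights = 0.4932, 0.1921, 0.2290, 0.0857.
Galbria: 0.4932×60.000 + 0.1921×45.805 + 0.2290×29.503 + 0.0857×13.434 = 46.2983 per 1 000.
Jutmark: 0.4932×101.565 + 0.1921×56.952 + 0.2290×39.393 + 0.0857×16.409 = 71.4586 per 1 000.
Ratio = 46.2983 ÷ 71.4586 = 0.64790.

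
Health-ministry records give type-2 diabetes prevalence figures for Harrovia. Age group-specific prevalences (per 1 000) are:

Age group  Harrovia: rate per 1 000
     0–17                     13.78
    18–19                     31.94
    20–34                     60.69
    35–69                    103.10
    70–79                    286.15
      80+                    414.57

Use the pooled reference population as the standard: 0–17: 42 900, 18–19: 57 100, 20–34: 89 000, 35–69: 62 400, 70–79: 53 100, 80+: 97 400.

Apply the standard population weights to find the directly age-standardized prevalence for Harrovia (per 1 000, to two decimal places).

173.73

Standard total = 401 900; weights = 0.1067, 0.1421, 0.2214, 0.1553, 0.1321, 0.2423.
Standardized rate: 0.1067×13.78 + 0.1421×31.94 + 0.2214×60.69 + 0.1553×103.10 + 0.1321×286.15 + 0.2423×414.57 = 173.7334 per 1 000.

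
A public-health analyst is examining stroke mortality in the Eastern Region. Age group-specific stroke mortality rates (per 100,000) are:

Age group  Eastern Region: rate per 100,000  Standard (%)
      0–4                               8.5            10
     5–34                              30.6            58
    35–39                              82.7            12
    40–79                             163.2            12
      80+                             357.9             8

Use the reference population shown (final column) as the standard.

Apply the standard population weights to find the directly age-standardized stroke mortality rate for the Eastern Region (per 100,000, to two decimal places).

76.74

Standard weights: 0.10, 0.58, 0.12, 0.12, 0.08.
Standardized rate: 0.1000×8.5 + 0.5800×30.6 + 0.1200×82.7 + 0.1200×163.2 + 0.0800×357.9 = 76.7380 per 100,000.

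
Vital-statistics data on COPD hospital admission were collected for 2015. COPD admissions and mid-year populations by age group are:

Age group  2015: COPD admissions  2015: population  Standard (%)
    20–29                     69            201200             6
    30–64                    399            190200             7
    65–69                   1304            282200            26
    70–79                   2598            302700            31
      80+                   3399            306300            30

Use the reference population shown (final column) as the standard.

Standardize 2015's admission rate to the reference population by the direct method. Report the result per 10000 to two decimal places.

Age-specific rates per 10000 for 2015: 3.43, 20.98, 46.21, 85.83, 110.97.
Standard weights: 0.06, 0.07, 0.26, 0.31, 0.30.
Standardized rate: 0.0600×3.43 + 0.0700×20.98 + 0.2600×46.21 + 0.3100×85.83 + 0.3000×110.97 = 73.5858 per 10000.

73.59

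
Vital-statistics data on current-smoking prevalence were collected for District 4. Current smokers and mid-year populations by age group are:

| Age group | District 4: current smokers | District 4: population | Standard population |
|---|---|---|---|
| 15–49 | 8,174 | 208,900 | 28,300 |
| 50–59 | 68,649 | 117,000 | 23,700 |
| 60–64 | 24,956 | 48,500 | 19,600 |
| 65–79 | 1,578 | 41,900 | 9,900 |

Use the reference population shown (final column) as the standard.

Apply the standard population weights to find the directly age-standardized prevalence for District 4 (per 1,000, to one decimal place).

312.5

Age-specific rates per 1,000 for District 4: 39.129, 586.744, 514.557, 37.661.
Standard total = 81,500; weights = 0.3472, 0.2908, 0.2405, 0.1215.
Standardized rate: 0.3472×39.129 + 0.2908×586.744 + 0.2405×514.557 + 0.1215×37.661 = 312.5316 per 1,000.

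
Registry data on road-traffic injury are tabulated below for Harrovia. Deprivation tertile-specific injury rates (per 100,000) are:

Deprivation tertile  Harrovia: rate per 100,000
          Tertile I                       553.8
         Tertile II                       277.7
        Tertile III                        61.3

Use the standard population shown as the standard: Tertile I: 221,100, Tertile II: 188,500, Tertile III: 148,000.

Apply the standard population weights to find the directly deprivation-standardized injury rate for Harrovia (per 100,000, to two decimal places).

Standard total = 557,600; weights = 0.3965, 0.3381, 0.2654.
Standardized rate: 0.3965×553.8 + 0.3381×277.7 + 0.2654×61.3 = 329.7418 per 100,000.

329.74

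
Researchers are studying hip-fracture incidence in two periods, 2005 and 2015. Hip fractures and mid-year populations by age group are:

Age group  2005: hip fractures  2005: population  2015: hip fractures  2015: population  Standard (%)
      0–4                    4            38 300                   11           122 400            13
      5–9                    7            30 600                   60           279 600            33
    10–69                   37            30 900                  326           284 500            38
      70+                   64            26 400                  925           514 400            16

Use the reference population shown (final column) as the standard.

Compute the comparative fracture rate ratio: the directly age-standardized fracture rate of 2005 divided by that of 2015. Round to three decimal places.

1.157

Age-specific rates per 100 000 for 2005: 10.44, 22.88, 119.74, 242.42.
For 2015: 8.99, 21.46, 114.59, 179.82.
Standard weights: 0.13, 0.33, 0.38, 0.16.
2005: 0.1300×10.44 + 0.3300×22.88 + 0.3800×119.74 + 0.1600×242.42 = 93.1962 per 100 000.
2015: 0.1300×8.99 + 0.3300×21.46 + 0.3800×114.59 + 0.1600×179.82 = 80.5643 per 100 000.
Ratio = 93.1962 ÷ 80.5643 = 1.15679.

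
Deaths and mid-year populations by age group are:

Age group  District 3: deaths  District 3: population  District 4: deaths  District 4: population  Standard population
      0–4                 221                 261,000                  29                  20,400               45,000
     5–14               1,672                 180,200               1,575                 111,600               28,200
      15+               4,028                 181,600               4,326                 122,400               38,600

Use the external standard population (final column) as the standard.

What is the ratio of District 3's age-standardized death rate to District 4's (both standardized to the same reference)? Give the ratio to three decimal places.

0.633

Age-specific rates per 100,000 for District 3: 84.67, 927.86, 2218.06.
For District 4: 142.16, 1411.29, 3534.31.
Standard total = 111,800; weights = 0.4025, 0.2522, 0.3453.
District 3: 0.4025×84.67 + 0.2522×927.86 + 0.3453×2218.06 = 1033.9277 per 100,000.
District 4: 0.4025×142.16 + 0.2522×1411.29 + 0.3453×3534.31 = 1633.4522 per 100,000.
Ratio = 1033.9277 ÷ 1633.4522 = 0.63297.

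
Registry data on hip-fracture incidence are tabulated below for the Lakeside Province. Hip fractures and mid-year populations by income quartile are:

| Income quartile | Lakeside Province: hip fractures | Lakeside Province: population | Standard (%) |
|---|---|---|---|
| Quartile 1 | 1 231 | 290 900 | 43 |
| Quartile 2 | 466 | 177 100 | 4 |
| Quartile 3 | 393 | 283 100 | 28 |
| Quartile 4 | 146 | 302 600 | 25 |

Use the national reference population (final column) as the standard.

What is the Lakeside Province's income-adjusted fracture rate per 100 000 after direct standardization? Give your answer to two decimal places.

Income-specific rates per 100 000 for the Lakeside Province: 423.17, 263.13, 138.82, 48.25.
Standard weights: 0.43, 0.04, 0.28, 0.25.
Standardized rate: 0.4300×423.17 + 0.0400×263.13 + 0.2800×138.82 + 0.2500×48.25 = 243.4198 per 100 000.

243.42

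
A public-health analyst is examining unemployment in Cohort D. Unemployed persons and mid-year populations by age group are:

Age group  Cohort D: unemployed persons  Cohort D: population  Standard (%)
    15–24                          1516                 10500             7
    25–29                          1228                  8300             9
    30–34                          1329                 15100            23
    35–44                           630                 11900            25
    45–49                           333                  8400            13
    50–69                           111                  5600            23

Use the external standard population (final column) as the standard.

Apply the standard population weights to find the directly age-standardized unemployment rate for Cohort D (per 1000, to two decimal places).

Age-specific rates per 1000 for Cohort D: 144.381, 147.952, 88.013, 52.941, 39.643, 19.821.
Standard weights: 0.07, 0.09, 0.23, 0.25, 0.13, 0.23.
Standardized rate: 0.0700×144.381 + 0.0900×147.952 + 0.2300×88.013 + 0.2500×52.941 + 0.1300×39.643 + 0.2300×19.821 = 66.6132 per 1000.

66.61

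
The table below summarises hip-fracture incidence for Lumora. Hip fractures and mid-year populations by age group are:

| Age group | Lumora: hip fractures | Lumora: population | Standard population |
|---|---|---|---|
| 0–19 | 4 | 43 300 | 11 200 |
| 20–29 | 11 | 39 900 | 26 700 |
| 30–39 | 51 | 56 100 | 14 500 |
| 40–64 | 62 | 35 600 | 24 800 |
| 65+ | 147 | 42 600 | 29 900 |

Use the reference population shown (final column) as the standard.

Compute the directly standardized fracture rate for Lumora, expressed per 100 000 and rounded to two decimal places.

Age-specific rates per 100 000 for Lumora: 9.24, 27.57, 90.91, 174.16, 345.07.
Standard total = 107 100; weights = 0.1046, 0.2493, 0.1354, 0.2316, 0.2792.
Standardized rate: 0.1046×9.24 + 0.2493×27.57 + 0.1354×90.91 + 0.2316×174.16 + 0.2792×345.07 = 156.8109 per 100 000.

156.81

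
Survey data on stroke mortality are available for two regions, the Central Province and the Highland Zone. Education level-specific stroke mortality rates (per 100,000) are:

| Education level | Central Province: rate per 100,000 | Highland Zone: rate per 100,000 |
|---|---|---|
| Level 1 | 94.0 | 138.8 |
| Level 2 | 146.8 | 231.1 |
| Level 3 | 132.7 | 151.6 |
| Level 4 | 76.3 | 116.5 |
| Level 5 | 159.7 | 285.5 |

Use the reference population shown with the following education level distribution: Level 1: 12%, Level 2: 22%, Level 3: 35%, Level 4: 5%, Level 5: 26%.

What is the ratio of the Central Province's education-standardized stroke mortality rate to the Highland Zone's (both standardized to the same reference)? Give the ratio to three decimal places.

0.675

Standard weights: 0.12, 0.22, 0.35, 0.05, 0.26.
The Central Province: 0.1200×94.0 + 0.2200×146.8 + 0.3500×132.7 + 0.0500×76.3 + 0.2600×159.7 = 135.3580 per 100,000.
The Highland Zone: 0.1200×138.8 + 0.2200×231.1 + 0.3500×151.6 + 0.0500×116.5 + 0.2600×285.5 = 200.6130 per 100,000.
Ratio = 135.3580 ÷ 200.6130 = 0.67472.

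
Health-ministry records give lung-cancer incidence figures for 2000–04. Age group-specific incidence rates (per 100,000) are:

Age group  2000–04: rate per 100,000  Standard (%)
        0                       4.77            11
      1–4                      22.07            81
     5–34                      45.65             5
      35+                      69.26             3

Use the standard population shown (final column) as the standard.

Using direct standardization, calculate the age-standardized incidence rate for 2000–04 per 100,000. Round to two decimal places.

Standard weights: 0.11, 0.81, 0.05, 0.03.
Standardized rate: 0.1100×4.77 + 0.8100×22.07 + 0.0500×45.65 + 0.0300×69.26 = 22.7617 per 100,000.

22.76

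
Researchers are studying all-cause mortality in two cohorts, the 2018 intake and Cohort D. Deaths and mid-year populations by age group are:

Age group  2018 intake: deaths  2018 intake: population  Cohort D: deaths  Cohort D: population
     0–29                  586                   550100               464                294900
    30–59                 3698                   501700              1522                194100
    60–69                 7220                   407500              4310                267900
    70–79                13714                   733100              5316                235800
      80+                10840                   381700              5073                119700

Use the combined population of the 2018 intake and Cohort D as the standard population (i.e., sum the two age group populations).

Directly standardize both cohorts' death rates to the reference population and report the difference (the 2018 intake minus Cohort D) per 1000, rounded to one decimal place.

-2.8

Age-specific rates per 1000 for the 2018 intake: 1.065, 7.371, 17.718, 18.707, 28.399.
For Cohort D: 1.573, 7.841, 16.088, 22.545, 42.381.
Combined standard total = 3686500; weights = 0.2292, 0.1887, 0.1832, 0.2628, 0.1360.
The 2018 intake: 0.2292×1.065 + 0.1887×7.371 + 0.1832×17.718 + 0.2628×18.707 + 0.1360×28.399 = 13.6606 per 1000.
Cohort D: 0.2292×1.573 + 0.1887×7.841 + 0.1832×16.088 + 0.2628×22.545 + 0.1360×42.381 = 16.4776 per 1000.
Difference = 13.6606 − 16.4776 = -2.8170.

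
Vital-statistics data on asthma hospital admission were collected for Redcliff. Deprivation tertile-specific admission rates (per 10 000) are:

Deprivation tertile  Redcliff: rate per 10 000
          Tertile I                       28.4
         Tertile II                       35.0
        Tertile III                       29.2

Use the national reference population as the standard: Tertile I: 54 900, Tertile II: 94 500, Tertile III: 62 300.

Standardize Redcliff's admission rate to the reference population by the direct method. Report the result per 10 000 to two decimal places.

Standard total = 211 700; weights = 0.2593, 0.4464, 0.2943.
Standardized rate: 0.2593×28.4 + 0.4464×35.0 + 0.2943×29.2 = 31.5816 per 10 000.

31.58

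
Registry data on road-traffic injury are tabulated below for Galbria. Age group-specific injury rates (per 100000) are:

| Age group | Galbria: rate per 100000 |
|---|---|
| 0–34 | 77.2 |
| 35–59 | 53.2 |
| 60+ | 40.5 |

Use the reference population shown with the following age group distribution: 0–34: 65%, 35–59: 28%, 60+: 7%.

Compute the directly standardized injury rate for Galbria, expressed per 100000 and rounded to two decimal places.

67.91

Standard weights: 0.65, 0.28, 0.07.
Standardized rate: 0.6500×77.2 + 0.2800×53.2 + 0.0700×40.5 = 67.9110 per 100000.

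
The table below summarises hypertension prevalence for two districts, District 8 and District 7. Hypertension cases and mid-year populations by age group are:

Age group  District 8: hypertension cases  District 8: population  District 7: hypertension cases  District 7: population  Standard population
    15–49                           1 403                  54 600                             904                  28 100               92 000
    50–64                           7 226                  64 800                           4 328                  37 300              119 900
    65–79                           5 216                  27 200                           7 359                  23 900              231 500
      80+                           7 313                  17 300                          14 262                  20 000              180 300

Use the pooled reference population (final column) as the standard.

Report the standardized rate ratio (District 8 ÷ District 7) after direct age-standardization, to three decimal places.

Age-specific rates per 1 000 for District 8: 25.696, 111.512, 191.765, 422.717.
For District 7: 32.171, 116.032, 307.908, 713.100.
Standard total = 623 700; weights = 0.1475, 0.1922, 0.3712, 0.2891.
District 8: 0.1475×25.696 + 0.1922×111.512 + 0.3712×191.765 + 0.2891×422.717 = 218.6047 per 1 000.
District 7: 0.1475×32.171 + 0.1922×116.032 + 0.3712×307.908 + 0.2891×713.100 = 347.4821 per 1 000.
Ratio = 218.6047 ÷ 347.4821 = 0.62911.

0.629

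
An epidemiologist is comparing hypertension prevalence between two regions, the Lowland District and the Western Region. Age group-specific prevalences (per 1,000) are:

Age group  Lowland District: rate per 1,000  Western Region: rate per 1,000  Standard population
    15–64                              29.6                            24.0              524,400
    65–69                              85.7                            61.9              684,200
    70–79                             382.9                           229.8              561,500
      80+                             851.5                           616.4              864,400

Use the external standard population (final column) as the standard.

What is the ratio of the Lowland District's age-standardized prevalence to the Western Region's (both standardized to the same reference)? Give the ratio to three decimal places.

Standard total = 2,634,500; weights = 0.1991, 0.2597, 0.2131, 0.3281.
The Lowland District: 0.1991×29.6 + 0.2597×85.7 + 0.2131×382.9 + 0.3281×851.5 = 389.1414 per 1,000.
The Western Region: 0.1991×24.0 + 0.2597×61.9 + 0.2131×229.8 + 0.3281×616.4 = 272.0768 per 1,000.
Ratio = 389.1414 ÷ 272.0768 = 1.43026.

1.430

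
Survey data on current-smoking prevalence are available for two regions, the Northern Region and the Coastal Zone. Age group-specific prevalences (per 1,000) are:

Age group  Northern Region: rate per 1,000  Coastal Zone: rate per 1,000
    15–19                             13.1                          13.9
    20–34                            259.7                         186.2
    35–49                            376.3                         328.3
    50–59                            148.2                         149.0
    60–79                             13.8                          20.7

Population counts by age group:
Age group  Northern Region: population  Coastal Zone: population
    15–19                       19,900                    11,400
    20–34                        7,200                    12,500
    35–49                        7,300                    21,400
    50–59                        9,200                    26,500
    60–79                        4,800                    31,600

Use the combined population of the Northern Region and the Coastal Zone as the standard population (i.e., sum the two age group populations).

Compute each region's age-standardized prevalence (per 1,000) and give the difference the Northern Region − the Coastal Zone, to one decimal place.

16.6

Combined standard total = 151,800; weights = 0.2062, 0.1298, 0.1891, 0.2352, 0.2398.
The Northern Region: 0.2062×13.1 + 0.1298×259.7 + 0.1891×376.3 + 0.2352×148.2 + 0.2398×13.8 = 145.7114 per 1,000.
The Coastal Zone: 0.2062×13.9 + 0.1298×186.2 + 0.1891×328.3 + 0.2352×149.0 + 0.2398×20.7 = 129.1054 per 1,000.
Difference = 145.7114 − 129.1054 = 16.6060.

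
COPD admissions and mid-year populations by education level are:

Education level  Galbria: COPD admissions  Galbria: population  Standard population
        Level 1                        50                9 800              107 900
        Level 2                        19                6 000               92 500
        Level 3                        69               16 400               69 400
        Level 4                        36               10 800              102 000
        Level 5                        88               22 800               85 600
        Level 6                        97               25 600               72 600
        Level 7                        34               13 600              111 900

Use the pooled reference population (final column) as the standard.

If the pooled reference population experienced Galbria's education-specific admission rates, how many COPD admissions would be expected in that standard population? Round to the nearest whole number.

Education-specific rates per 10 000 for Galbria: 51.02, 31.67, 42.07, 33.33, 38.60, 37.89, 25.00.
Expected COPD admissions = Σ (standard pop × education-specific rate ÷ 10 000)
= 107 900×51.02/10 000 + 92 500×31.67/10 000 + 69 400×42.07/10 000 + 102 000×33.33/10 000 + 85 600×38.60/10 000 + 72 600×37.89/10 000 + 111 900×25.00/10 000
= 550.51 + 292.92 + 291.99 + 340.00 + 330.39 + 275.09 + 279.75 = 2360.64.

2361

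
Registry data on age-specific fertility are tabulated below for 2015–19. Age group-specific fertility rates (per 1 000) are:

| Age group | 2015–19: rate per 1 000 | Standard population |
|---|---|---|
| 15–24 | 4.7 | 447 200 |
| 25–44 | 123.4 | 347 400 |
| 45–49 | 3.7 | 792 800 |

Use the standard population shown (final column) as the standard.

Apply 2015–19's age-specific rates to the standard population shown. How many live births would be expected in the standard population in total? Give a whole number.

Expected live births = Σ (standard pop × age-specific rate ÷ 1 000)
= 447 200×4.7/1 000 + 347 400×123.4/1 000 + 792 800×3.7/1 000
= 2101.84 + 42869.16 + 2933.36 = 47904.36.

47904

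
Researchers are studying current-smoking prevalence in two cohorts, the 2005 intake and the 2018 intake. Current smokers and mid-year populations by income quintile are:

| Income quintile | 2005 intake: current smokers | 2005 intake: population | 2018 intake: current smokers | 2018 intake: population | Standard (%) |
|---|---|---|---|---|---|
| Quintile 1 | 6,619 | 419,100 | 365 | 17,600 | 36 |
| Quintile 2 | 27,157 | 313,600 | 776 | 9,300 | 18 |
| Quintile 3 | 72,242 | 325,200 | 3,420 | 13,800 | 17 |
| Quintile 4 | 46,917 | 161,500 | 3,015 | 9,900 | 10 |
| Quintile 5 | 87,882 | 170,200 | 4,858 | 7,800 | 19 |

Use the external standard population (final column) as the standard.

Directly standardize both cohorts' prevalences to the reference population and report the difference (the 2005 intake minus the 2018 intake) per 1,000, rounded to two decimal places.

-27.21

Income-specific rates per 1,000 for the 2005 intake: 15.793, 86.598, 222.146, 290.508, 516.345.
For the 2018 intake: 20.739, 83.441, 247.826, 304.545, 622.821.
Standard weights: 0.36, 0.18, 0.17, 0.10, 0.19.
The 2005 intake: 0.3600×15.793 + 0.1800×86.598 + 0.1700×222.146 + 0.1000×290.508 + 0.1900×516.345 = 186.1945 per 1,000.
The 2018 intake: 0.3600×20.739 + 0.1800×83.441 + 0.1700×247.826 + 0.1000×304.545 + 0.1900×622.821 = 213.4061 per 1,000.
Difference = 186.1945 − 213.4061 = -27.2117.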